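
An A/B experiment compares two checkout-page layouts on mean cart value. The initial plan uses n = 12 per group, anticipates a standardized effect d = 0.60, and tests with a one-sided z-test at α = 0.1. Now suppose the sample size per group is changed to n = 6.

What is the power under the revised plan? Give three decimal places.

With n = 6 per group: δ = d·√(n/2) = 0.60 × √(6/2) = 1.0392. Critical value z_{0.1} = 1.282.
Revised power = P(Z > 1.282 − δ) = Φ(-0.242) = 0.4043.

Power ≈ 0.404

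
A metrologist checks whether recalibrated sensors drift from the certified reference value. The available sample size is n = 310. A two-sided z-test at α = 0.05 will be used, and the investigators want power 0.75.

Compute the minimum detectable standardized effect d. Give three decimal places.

Need Φ(δ − 1.960) = 0.75, so δ = 1.960 + 0.674 = 2.634.
(Lower-tail contribution to power is negligible for δ > 0.)
δ = d·√n ⇒ d = δ/√n = 2.634/√310 = 0.1496.

d ≈ 0.150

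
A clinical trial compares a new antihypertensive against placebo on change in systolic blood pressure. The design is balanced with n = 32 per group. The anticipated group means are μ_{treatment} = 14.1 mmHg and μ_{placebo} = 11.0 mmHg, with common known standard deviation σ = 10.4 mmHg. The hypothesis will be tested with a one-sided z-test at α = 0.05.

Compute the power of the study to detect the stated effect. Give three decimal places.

Standardized effect: d = |μ_{treatment} − μ_{placebo}| / σ = |14.1 − 11.0| / 10.4 = 0.2981
Noncentrality parameter: λ = d·√(n/2) = 0.2981 × √(32/2) = 1.1923
Critical value for a one-sided test at α = 0.05: z_α = 1.645.
Power = Φ(λ − 1.645) = Φ(-0.453) = 0.3254.

Power ≈ 0.325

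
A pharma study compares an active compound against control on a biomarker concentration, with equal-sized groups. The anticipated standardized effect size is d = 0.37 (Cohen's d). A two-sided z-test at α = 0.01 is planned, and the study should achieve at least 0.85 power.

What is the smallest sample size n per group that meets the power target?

Set Φ(δ − 2.576) = 0.85; then δ − 2.576 = Φ⁻¹(0.85) = 1.036, giving δ = 3.612.
(For δ > 0 the lower-tail rejection region contributes negligibly to power, so the one-term inversion is standard.)
δ = d·√(n/2) ⇒ n = 2(δ/d)² = 2 × (3.612 / 0.37)² = 190.63.
Rounding up, n = 191 per group.

n = 191 per group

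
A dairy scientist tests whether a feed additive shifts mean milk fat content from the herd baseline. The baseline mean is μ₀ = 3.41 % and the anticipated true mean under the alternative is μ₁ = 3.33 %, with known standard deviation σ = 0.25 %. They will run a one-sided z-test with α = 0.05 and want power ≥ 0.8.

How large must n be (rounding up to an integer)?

n = 61

Standardized effect: d = |μ₁ − μ₀| / σ = |3.33 − 3.41| / 0.25 = 0.3200
Set Φ(δ − 1.645) = 0.8; then δ − 1.645 = Φ⁻¹(0.8) = 0.842, giving δ = 2.486.
δ = d·√n ⇒ n = (δ/d)² = (2.486 / 0.3200)² = 60.38.
Round up to the next whole unit.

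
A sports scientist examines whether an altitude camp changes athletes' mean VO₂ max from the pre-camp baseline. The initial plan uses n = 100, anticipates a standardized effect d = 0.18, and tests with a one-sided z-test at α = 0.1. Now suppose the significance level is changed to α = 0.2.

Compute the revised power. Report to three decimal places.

Power ≈ 0.831

δ = d·√n = 0.18 × √100 = 1.8000 (unchanged). New critical value: z_{0.2} = 0.842.
Revised power = P(Z > 0.842 − δ) = Φ(0.958) = 0.8311.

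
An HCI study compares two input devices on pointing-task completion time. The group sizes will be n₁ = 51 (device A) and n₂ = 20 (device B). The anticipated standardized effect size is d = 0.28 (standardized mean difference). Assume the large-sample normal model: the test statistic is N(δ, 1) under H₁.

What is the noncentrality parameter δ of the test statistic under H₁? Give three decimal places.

The noncentrality parameter scales effect size by the design's sample-size factor: δ = d / √(1/n₁ + 1/n₂) = 0.28 / √(1/51 + 1/20) = 1.0613

δ ≈ 1.061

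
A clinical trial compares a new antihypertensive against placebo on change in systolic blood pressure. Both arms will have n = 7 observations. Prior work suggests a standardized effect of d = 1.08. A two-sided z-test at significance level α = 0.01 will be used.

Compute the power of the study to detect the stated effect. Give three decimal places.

Noncentrality parameter: δ = d·√(n/2) = 1.08 × √(7/2) = 2.0205
Two-sided α = 0.01 → critical value z_{0.005} = 2.576.
Power = Φ(δ − 2.576) + Φ(−δ − 2.576) = Φ(-0.555) + Φ(-4.596) = 0.2893 + 0.0000 = 0.2893.

Power ≈ 0.289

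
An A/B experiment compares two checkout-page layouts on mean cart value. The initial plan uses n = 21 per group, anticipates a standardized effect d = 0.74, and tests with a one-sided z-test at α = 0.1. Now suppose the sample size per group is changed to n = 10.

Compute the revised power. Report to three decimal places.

Power ≈ 0.645

With n = 10 per group: δ = d·√(n/2) = 0.74 × √(10/2) = 1.6547. Critical value z_{0.1} = 1.282.
Revised power = Φ(δ − 1.282) = Φ(0.373) = 0.6455.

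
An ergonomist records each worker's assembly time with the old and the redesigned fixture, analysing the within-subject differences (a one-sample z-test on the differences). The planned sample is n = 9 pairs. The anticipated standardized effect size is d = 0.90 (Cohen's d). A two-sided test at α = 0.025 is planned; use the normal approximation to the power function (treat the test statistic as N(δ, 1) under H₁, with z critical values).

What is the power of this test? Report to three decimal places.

Power ≈ 0.677

Noncentrality parameter: δ = d·√n = 0.90 × √9 = 2.7000
Two-sided α = 0.025 → critical value z_{0.0125} = 2.241.
Power = Φ(δ − 2.241) + Φ(−δ − 2.241) = Φ(0.459) + Φ(-4.941) = 0.6767 + 0.0000 = 0.6767.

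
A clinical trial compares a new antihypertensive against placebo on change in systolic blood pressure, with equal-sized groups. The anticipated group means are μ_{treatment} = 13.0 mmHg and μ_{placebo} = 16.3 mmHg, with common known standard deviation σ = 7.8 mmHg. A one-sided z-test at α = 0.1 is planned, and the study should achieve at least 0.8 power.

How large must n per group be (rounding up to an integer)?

n = 51 per group

Standardized effect: d = |μ_{treatment} − μ_{placebo}| / σ = |13.0 − 16.3| / 7.8 = 0.4231
Set Φ(δ − 1.282) = 0.8; then δ − 1.282 = Φ⁻¹(0.8) = 0.842, giving δ = 2.123.
δ = d·√(n/2) ⇒ n = 2(δ/d)² = 2 × (2.123 / 0.4231)² = 50.37.
Rounding up, n = 51 per group.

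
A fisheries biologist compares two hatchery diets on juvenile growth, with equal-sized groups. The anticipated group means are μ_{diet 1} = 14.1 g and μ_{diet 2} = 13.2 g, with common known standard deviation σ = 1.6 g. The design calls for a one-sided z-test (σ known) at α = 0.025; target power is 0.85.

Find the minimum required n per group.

Standardized effect: d = |μ_{diet 1} − μ_{diet 2}| / σ = |14.1 − 13.2| / 1.6 = 0.5625
Set Φ(δ − 1.960) = 0.85; then δ − 1.960 = Φ⁻¹(0.85) = 1.036, giving δ = 2.996.
δ = d·√(n/2) ⇒ n = 2(δ/d)² = 2 × (2.996 / 0.5625)² = 56.75.
Round up to the next whole unit.

n = 57 per group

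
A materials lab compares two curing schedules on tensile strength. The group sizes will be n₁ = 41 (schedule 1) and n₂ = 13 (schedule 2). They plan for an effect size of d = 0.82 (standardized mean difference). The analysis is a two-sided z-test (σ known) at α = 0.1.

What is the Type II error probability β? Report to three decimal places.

β ≈ 0.176

Noncentrality parameter: δ = d / √(1/n₁ + 1/n₂) = 0.82 / √(1/41 + 1/13) = 2.5762
Critical value for a two-sided test at α = 0.1: z_{α/2} = 1.645.
Power = Φ(δ − 1.645) + Φ(−δ − 1.645) = Φ(0.931) + Φ(-4.221) = 0.8242 + 0.0000 = 0.8242.
Type II error: β = 1 − power = 1 − 0.8242 = 0.1758.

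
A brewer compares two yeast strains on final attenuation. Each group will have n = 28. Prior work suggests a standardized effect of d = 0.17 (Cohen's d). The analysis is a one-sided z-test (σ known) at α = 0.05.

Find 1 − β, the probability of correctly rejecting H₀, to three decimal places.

Noncentrality parameter: δ = d·√(n/2) = 0.17 × √(28/2) = 0.6361
One-sided α = 0.05 → critical value z_{0.05} = 1.645.
Power = P(Z > 1.645 − δ) = Φ(-1.009) = 0.1565.

Power ≈ 0.157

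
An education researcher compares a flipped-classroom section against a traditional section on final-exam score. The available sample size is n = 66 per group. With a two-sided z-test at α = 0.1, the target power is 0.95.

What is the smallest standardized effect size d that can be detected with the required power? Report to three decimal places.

Required noncentrality: δ = z_{0.05} + z_{0.05} = 1.645 + 1.645 = 3.290.
(Lower-tail contribution to power is negligible for δ > 0.)
δ = d·√(n/2) ⇒ d = δ/√(n/2) = 3.290/√(66/2) = 0.5727.

d ≈ 0.573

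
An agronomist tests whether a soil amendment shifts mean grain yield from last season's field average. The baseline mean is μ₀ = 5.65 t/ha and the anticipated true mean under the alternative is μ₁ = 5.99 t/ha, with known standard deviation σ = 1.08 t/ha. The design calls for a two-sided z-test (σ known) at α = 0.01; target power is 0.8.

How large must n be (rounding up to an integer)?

n = 118

Standardized effect: d = |μ₁ − μ₀| / σ = |5.99 − 5.65| / 1.08 = 0.3148
For power 0.8 need Φ(δ − z_{0.005}) = 0.8, so δ = z_{0.005} + z_{0.20} = 2.576 + 0.842 = 3.417.
(For δ > 0 the lower-tail rejection region contributes negligibly to power, so the one-term inversion is standard.)
δ = d·√n ⇒ n = (δ/d)² = (3.417 / 0.3148)² = 117.84.
Round up to the next whole unit.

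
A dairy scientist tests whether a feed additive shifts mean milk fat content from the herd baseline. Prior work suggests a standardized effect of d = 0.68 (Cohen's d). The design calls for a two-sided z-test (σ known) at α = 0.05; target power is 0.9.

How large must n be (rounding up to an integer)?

n = 23

For power 0.9 need Φ(δ − z_{0.025}) = 0.9, so δ = z_{0.025} + z_{0.10} = 1.960 + 1.282 = 3.242.
(For δ > 0 the lower-tail rejection region contributes negligibly to power, so the one-term inversion is standard.)
δ = d·√n ⇒ n = (δ/d)² = (3.242 / 0.68)² = 22.72.
Rounding up, n = 23.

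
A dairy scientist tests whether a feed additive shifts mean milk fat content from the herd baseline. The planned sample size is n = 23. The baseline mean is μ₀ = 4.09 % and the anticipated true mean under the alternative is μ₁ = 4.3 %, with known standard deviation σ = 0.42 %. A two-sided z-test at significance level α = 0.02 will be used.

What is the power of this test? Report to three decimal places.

Power ≈ 0.529

Standardized effect: d = |μ₁ − μ₀| / σ = |4.3 − 4.09| / 0.42 = 0.5000
Noncentrality parameter: δ = d·√n = 0.5000 × √23 = 2.3979
Critical value for a two-sided test at α = 0.02: z_{α/2} = 2.326.
Power = Φ(δ − 2.326) + Φ(−δ − 2.326) = Φ(0.072) + Φ(-4.724) = 0.5285 + 0.0000 = 0.5285.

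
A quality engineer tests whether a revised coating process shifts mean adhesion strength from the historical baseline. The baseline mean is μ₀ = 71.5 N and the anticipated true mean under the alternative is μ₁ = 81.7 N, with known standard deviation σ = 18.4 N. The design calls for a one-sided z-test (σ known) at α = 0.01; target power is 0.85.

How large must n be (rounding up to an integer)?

n = 37

Standardized effect: d = |μ₁ − μ₀| / σ = |81.7 − 71.5| / 18.4 = 0.5543
Set Φ(δ − 2.326) = 0.85; then δ − 2.326 = Φ⁻¹(0.85) = 1.036, giving δ = 3.363.
δ = d·√n ⇒ n = (δ/d)² = (3.363 / 0.5543)² = 36.80.
Round up to the next whole unit.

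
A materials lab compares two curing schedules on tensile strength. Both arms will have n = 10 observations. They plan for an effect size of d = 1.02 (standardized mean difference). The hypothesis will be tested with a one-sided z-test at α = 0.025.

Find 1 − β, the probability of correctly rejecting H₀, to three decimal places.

Noncentrality parameter: δ = d·√(n/2) = 1.02 × √(10/2) = 2.2808
One-sided α = 0.025 → critical value z_{0.025} = 1.960.
Power = Φ(δ − 1.960) = Φ(0.321) = 0.6258.

Power ≈ 0.626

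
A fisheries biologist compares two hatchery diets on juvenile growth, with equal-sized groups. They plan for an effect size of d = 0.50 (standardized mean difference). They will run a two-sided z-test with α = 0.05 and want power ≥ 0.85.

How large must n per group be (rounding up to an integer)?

n = 72 per group

For power 0.85 need Φ(δ − z_{0.025}) = 0.85, so δ = z_{0.025} + z_{0.15} = 1.960 + 1.036 = 2.996.
(Ignoring the negligible lower-tail rejection probability gives the usual closed-form inversion.)
δ = d·√(n/2) ⇒ n = 2(δ/d)² = 2 × (2.996 / 0.50)² = 71.83.
Round up to the next whole unit.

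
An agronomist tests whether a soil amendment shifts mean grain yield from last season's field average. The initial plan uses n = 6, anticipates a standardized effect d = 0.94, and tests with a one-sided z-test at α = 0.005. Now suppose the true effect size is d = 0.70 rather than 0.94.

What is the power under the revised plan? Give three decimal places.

With d = 0.70: δ = d·√n = 0.70 × √6 = 1.7146. Critical value z_{0.005} = 2.576.
Revised power = P(Z > 2.576 − δ) = Φ(-0.861) = 0.1946.

Power ≈ 0.195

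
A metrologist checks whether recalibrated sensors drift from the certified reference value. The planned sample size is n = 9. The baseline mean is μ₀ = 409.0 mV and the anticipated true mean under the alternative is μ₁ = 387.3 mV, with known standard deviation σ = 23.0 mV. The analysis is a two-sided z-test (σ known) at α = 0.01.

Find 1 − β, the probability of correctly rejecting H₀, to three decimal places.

Power ≈ 0.600

Standardized effect: d = |μ₁ − μ₀| / σ = |387.3 − 409.0| / 23.0 = 0.9435
Noncentrality parameter: δ = d·√n = 0.9435 × √9 = 2.8304
Two-sided α = 0.01 → critical value z_{0.005} = 2.576.
Power = Φ(δ − 2.576) + Φ(−δ − 2.576) = Φ(0.255) + Φ(-5.406) = 0.6005 + 0.0000 = 0.6005.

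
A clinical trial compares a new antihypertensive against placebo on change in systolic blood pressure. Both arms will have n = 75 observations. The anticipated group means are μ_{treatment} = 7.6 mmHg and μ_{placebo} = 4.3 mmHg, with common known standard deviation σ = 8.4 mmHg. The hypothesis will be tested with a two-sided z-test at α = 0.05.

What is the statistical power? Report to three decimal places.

Standardized effect: d = |μ_{treatment} − μ_{placebo}| / σ = |7.6 − 4.3| / 8.4 = 0.3929
Noncentrality parameter: δ = d·√(n/2) = 0.3929 × √(75/2) = 2.4057
Critical value for a two-sided test at α = 0.05: z_{α/2} = 1.960.
Power = Φ(δ − 1.960) + Φ(−δ − 1.960) = Φ(0.446) + Φ(-4.366) = 0.6721 + 0.0000 = 0.6721.

Power ≈ 0.672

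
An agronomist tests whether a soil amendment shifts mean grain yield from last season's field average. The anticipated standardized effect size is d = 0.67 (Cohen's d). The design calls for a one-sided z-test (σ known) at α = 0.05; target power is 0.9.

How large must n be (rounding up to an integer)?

n = 20

Set Φ(δ − 1.645) = 0.9; then δ − 1.645 = Φ⁻¹(0.9) = 1.282, giving δ = 2.926.
δ = d·√n ⇒ n = (δ/d)² = (2.926 / 0.67)² = 19.08.
Round up to the next whole unit.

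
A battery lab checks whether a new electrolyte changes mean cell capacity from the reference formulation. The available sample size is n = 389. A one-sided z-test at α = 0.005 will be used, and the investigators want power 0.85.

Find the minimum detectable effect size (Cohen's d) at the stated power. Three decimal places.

d ≈ 0.183

Need Φ(δ − 2.576) = 0.85, so δ = 2.576 + 1.036 = 3.612.
δ = d·√n ⇒ d = δ/√n = 3.612/√389 = 0.1831.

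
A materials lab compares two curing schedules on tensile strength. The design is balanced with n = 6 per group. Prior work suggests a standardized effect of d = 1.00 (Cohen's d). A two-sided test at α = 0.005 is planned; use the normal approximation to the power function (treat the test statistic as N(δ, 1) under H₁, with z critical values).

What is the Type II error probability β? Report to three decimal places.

β ≈ 0.859

Noncentrality parameter: δ = d·√(n/2) = 1.00 × √(6/2) = 1.7321
Two-sided α = 0.005 → critical value z_{0.0025} = 2.807.
Power = Φ(δ − 2.807) + Φ(−δ − 2.807) = Φ(-1.075) + Φ(-4.539) = 0.1412 + 0.0000 = 0.1412.
Type II error: β = 1 − power = 1 − 0.1412 = 0.8588.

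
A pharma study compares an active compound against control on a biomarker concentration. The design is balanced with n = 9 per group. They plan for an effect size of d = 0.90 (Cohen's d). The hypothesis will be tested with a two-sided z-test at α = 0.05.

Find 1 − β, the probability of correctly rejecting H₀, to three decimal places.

Power ≈ 0.480

Noncentrality parameter: δ = d·√(n/2) = 0.90 × √(9/2) = 1.9092
Critical value for a two-sided test at α = 0.05: z_{α/2} = 1.960.
Power = Φ(δ − 1.960) + Φ(−δ − 1.960) = Φ(-0.051) + Φ(-3.869) = 0.4798 + 0.0001 = 0.4798.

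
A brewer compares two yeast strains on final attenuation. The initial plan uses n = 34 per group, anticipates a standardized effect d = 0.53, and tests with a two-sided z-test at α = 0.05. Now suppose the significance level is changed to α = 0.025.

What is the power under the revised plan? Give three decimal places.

δ = d·√(n/2) = 0.53 × √(34/2) = 2.1852 (unchanged). New critical value: z_{0.0125} = 2.241.
Revised power = Φ(δ − 2.241) + Φ(−δ − 2.241) = Φ(-0.056) + Φ(-4.427) = 0.4776 + 0.0000 = 0.4776.

Power ≈ 0.478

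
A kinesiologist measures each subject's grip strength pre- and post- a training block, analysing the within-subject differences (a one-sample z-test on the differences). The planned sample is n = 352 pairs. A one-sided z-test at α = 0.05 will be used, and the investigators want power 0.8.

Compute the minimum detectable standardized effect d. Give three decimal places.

d ≈ 0.133

Need Φ(δ − 1.645) = 0.8, so δ = 1.645 + 0.842 = 2.486.
δ = d·√n ⇒ d = δ/√n = 2.486/√352 = 0.1325.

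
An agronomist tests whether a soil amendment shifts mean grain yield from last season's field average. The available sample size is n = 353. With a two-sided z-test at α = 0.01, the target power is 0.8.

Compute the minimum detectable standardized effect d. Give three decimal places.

Required noncentrality: δ = z_{0.005} + z_{0.20} = 2.576 + 0.842 = 3.417.
(Lower-tail contribution to power is negligible for δ > 0.)
δ = d·√n ⇒ d = δ/√n = 3.417/√353 = 0.1819.

d ≈ 0.182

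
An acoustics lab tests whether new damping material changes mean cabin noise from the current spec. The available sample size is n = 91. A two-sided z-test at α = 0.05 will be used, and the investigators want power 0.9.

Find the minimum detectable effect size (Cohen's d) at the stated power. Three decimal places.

d ≈ 0.340

Required noncentrality: δ = z_{0.025} + z_{0.10} = 1.960 + 1.282 = 3.242.
(Lower-tail contribution to power is negligible for δ > 0.)
δ = d·√n ⇒ d = δ/√n = 3.242/√91 = 0.3398.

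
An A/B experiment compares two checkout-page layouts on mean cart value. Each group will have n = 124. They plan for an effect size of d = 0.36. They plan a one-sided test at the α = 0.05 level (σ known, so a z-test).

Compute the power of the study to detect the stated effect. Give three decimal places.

Noncentrality parameter: δ = d·√(n/2) = 0.36 × √(124/2) = 2.8346
One-sided α = 0.05 → critical value z_{0.05} = 1.645.
Power = Φ(δ − 1.645) = Φ(1.190) = 0.8829.

Power ≈ 0.883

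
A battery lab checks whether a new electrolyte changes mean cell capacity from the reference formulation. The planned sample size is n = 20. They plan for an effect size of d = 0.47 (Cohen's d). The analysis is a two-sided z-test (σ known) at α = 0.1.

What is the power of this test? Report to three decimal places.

Noncentrality parameter: δ = d·√n = 0.47 × √20 = 2.1019
Two-sided α = 0.1 → critical value z_{0.05} = 1.645.
Power = Φ(δ − 1.645) + Φ(−δ − 1.645) = Φ(0.457) + Φ(-3.747) = 0.6762 + 0.0001 = 0.6763.

Power ≈ 0.676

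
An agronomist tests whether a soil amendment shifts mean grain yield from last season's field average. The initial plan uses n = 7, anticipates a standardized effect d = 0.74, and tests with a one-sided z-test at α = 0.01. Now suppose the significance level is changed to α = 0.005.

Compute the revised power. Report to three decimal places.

δ = d·√n = 0.74 × √7 = 1.9579 (unchanged). New critical value: z_{0.005} = 2.576.
Revised power = Φ(δ − 2.576) = Φ(-0.618) = 0.2683.

Power ≈ 0.268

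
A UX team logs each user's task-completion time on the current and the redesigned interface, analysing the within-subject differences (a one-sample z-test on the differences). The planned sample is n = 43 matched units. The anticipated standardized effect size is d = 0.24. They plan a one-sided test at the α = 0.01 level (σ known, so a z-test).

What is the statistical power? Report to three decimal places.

Power ≈ 0.226

Noncentrality parameter: δ = d·√n = 0.24 × √43 = 1.5738
One-sided α = 0.01 → critical value z_{0.01} = 2.326.
Power = P(Z > 2.326 − δ) = Φ(-0.753) = 0.2259.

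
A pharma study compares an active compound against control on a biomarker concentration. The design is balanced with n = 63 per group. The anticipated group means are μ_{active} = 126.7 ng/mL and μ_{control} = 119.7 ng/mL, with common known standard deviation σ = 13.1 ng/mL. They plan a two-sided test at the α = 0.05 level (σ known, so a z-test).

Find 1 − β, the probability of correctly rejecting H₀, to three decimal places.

Power ≈ 0.851

Standardized effect: d = |μ_{active} − μ_{control}| / σ = |126.7 − 119.7| / 13.1 = 0.5344
Noncentrality parameter: δ = d·√(n/2) = 0.5344 × √(63/2) = 2.9990
Critical value for a two-sided test at α = 0.05: z_{α/2} = 1.960.
Power = Φ(δ − 1.960) + Φ(−δ − 1.960) = Φ(1.039) + Φ(-4.959) = 0.8506 + 0.0000 = 0.8506.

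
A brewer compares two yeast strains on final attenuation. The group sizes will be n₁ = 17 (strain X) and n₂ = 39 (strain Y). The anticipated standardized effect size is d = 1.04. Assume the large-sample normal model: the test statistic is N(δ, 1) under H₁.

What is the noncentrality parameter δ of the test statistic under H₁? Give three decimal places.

The noncentrality parameter scales effect size by the design's sample-size factor: δ = d / √(1/n₁ + 1/n₂) = 1.04 / √(1/17 + 1/39) = 3.5785

δ ≈ 3.578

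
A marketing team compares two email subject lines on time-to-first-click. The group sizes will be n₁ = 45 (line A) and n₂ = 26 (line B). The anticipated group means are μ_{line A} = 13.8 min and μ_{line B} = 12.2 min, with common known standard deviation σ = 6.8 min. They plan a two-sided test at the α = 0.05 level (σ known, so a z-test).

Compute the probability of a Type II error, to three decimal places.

Standardized effect: d = |μ_{line A} − μ_{line B}| / σ = |13.8 − 12.2| / 6.8 = 0.2353
Noncentrality parameter: δ = d / √(1/n₁ + 1/n₂) = 0.2353 / √(1/45 + 1/26) = 0.9552
Two-sided α = 0.05 → critical value z_{0.025} = 1.960.
Power = Φ(δ − 1.960) + Φ(−δ − 1.960) = Φ(-1.005) + Φ(-2.915) = 0.1575 + 0.0018 = 0.1593.
Type II error: β = 1 − power = 1 − 0.1593 = 0.8407.

β ≈ 0.841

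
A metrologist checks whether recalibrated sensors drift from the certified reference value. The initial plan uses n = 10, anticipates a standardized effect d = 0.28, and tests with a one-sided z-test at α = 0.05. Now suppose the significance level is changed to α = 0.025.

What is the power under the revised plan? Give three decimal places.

δ = d·√n = 0.28 × √10 = 0.8854 (unchanged). New critical value: z_{0.025} = 1.960.
Revised power = Φ(δ − 1.960) = Φ(-1.075) = 0.1413.

Power ≈ 0.141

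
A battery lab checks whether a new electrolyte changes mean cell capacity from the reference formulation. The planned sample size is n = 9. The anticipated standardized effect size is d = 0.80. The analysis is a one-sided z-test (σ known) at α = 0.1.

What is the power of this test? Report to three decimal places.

Noncentrality parameter: δ = d·√n = 0.80 × √9 = 2.4000
Critical value for a one-sided test at α = 0.1: z_α = 1.282.
Power = P(Z > 1.282 − δ) = Φ(1.118) = 0.8683.

Power ≈ 0.868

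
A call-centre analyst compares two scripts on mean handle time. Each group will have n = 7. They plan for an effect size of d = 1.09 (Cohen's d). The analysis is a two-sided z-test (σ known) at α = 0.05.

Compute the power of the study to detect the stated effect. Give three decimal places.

Power ≈ 0.532

Noncentrality parameter: δ = d·√(n/2) = 1.09 × √(7/2) = 2.0392
Two-sided α = 0.05 → critical value z_{0.025} = 1.960.
Power = Φ(δ − 1.960) + Φ(−δ − 1.960) = Φ(0.079) + Φ(-3.999) = 0.5316 + 0.0000 = 0.5316.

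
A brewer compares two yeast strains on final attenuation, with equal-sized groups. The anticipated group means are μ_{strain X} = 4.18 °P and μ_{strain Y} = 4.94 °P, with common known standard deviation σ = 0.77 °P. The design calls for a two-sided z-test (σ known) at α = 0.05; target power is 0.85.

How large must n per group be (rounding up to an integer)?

Standardized effect: d = |μ_{strain X} − μ_{strain Y}| / σ = |4.18 − 4.94| / 0.77 = 0.9870
For power 0.85 need Φ(δ − z_{0.025}) = 0.85, so δ = z_{0.025} + z_{0.15} = 1.960 + 1.036 = 2.996.
(The Φ(−δ − z_{α/2}) term is vanishingly small for δ > 0 and is dropped in the standard sample-size formula.)
δ = d·√(n/2) ⇒ n = 2(δ/d)² = 2 × (2.996 / 0.9870)² = 18.43.
Round up to the next whole unit.

n = 19 per group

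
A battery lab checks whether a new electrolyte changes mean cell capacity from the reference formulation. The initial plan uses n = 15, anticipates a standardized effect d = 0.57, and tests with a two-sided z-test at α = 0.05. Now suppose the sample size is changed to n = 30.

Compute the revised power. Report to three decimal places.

Power ≈ 0.877

With n = 30: δ = d·√n = 0.57 × √30 = 3.1220. Critical value z_{0.025} = 1.960.
Revised power = Φ(δ − 1.960) + Φ(−δ − 1.960) = Φ(1.162) + Φ(-5.082) = 0.8774 + 0.0000 = 0.8774.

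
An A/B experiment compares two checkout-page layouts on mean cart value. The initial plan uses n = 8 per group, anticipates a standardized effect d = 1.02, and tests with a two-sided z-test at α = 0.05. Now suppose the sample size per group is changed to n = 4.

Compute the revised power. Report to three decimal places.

With n = 4 per group: δ = d·√(n/2) = 1.02 × √(4/2) = 1.4425. Critical value z_{0.025} = 1.960.
Revised power = Φ(δ − 1.960) + Φ(−δ − 1.960) = Φ(-0.517) + Φ(-3.402) = 0.3024 + 0.0003 = 0.3027.

Power ≈ 0.303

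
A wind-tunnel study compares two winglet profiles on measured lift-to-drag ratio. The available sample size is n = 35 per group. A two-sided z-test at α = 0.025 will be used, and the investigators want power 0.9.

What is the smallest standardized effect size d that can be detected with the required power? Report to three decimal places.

d ≈ 0.842

Required noncentrality: δ = z_{0.0125} + z_{0.10} = 2.241 + 1.282 = 3.523.
(Lower-tail contribution to power is negligible for δ > 0.)
δ = d·√(n/2) ⇒ d = δ/√(n/2) = 3.523/√(35/2) = 0.8421.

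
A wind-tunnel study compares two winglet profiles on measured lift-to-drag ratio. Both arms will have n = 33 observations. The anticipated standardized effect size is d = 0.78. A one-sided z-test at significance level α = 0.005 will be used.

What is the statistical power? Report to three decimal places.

Noncentrality parameter: δ = d·√(n/2) = 0.78 × √(33/2) = 3.1684
One-sided α = 0.005 → critical value z_{0.005} = 2.576.
Power = P(Z > 2.576 − δ) = Φ(0.593) = 0.7233.

Power ≈ 0.723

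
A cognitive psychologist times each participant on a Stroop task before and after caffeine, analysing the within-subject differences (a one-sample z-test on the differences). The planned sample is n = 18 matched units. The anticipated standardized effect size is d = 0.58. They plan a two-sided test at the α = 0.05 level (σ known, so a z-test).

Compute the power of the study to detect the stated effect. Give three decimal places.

Noncentrality parameter: δ = d·√n = 0.58 × √18 = 2.4607
Two-sided α = 0.05 → critical value z_{0.025} = 1.960.
Power = Φ(δ − 1.960) + Φ(−δ − 1.960) = Φ(0.501) + Φ(-4.421) = 0.6917 + 0.0000 = 0.6917.

Power ≈ 0.692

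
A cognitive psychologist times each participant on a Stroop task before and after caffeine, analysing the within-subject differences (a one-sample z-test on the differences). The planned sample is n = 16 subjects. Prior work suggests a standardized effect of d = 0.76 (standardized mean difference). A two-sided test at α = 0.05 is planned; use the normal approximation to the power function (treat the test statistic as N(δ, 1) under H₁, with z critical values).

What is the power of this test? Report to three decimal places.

Power ≈ 0.860

Noncentrality parameter: δ = d·√n = 0.76 × √16 = 3.0400
Two-sided α = 0.05 → critical value z_{0.025} = 1.960.
Power = Φ(δ − 1.960) + Φ(−δ − 1.960) = Φ(1.080) + Φ(-5.000) = 0.8599 + 0.0000 = 0.8599.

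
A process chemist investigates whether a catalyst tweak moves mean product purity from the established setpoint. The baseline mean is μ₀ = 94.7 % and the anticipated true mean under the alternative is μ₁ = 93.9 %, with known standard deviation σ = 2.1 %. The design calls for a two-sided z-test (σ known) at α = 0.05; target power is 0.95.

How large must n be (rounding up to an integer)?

Standardized effect: d = |μ₁ − μ₀| / σ = |93.9 − 94.7| / 2.1 = 0.3810
For power 0.95 need Φ(δ − z_{0.025}) = 0.95, so δ = z_{0.025} + z_{0.05} = 1.960 + 1.645 = 3.605.
(Ignoring the negligible lower-tail rejection probability gives the usual closed-form inversion.)
δ = d·√n ⇒ n = (δ/d)² = (3.605 / 0.3810)² = 89.54.
Round up to the next whole unit.

n = 90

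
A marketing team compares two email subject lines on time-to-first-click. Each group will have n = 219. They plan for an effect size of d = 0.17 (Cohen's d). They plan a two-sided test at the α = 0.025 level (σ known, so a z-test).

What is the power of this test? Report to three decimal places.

Noncentrality parameter: δ = d·√(n/2) = 0.17 × √(219/2) = 1.7789
Critical value for a two-sided test at α = 0.025: z_{α/2} = 2.241.
Power = Φ(δ − 2.241) + Φ(−δ − 2.241) = Φ(-0.462) + Φ(-4.020) = 0.3219 + 0.0000 = 0.3219.

Power ≈ 0.322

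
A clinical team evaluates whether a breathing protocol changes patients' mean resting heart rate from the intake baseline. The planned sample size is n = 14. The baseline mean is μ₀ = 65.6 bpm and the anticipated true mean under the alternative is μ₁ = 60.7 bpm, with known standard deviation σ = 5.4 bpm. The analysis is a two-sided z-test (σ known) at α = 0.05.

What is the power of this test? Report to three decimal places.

Power ≈ 0.924

Standardized effect: d = |μ₁ − μ₀| / σ = |60.7 − 65.6| / 5.4 = 0.9074
Noncentrality parameter: δ = d·√n = 0.9074 × √14 = 3.3952
Critical value for a two-sided test at α = 0.05: z_{α/2} = 1.960.
Power = Φ(δ − 1.960) + Φ(−δ − 1.960) = Φ(1.435) + Φ(-5.355) = 0.9244 + 0.0000 = 0.9244.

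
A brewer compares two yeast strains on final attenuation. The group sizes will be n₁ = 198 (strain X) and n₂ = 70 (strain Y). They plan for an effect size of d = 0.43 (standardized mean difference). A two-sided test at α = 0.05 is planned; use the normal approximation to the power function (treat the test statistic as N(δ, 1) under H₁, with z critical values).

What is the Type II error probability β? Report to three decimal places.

β ≈ 0.129

Noncentrality parameter: δ = d / √(1/n₁ + 1/n₂) = 0.43 / √(1/198 + 1/70) = 3.0923
Two-sided α = 0.05 → critical value z_{0.025} = 1.960.
Power = Φ(δ − 1.960) + Φ(−δ − 1.960) = Φ(1.132) + Φ(-5.052) = 0.8713 + 0.0000 = 0.8713.
Type II error: β = 1 − power = 1 − 0.8713 = 0.1287.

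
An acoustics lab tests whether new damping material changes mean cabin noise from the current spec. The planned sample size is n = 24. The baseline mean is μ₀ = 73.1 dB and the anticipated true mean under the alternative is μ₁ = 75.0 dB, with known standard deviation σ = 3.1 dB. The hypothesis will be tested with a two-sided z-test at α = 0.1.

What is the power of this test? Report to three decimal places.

Power ≈ 0.913

Standardized effect: d = |μ₁ − μ₀| / σ = |75.0 − 73.1| / 3.1 = 0.6129
Noncentrality parameter: λ = d·√n = 0.6129 × √24 = 3.0026
Two-sided α = 0.1 → critical value z_{0.05} = 1.645.
Power = Φ(λ − 1.645) + Φ(−λ − 1.645) = Φ(1.358) + Φ(-4.647) = 0.9127 + 0.0000 = 0.9127.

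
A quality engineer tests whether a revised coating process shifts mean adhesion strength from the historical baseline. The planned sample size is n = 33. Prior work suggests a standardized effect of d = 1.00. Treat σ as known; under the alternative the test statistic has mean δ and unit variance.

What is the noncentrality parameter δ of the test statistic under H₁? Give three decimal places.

δ ≈ 5.745

δ = d·√n = 1.00 × √33 = 5.7446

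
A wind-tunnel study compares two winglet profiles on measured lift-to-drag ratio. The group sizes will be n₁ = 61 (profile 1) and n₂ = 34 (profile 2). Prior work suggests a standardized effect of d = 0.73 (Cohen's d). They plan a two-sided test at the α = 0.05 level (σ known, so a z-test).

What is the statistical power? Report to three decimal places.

Noncentrality parameter: δ = d / √(1/n₁ + 1/n₂) = 0.73 / √(1/61 + 1/34) = 3.4109
Two-sided α = 0.05 → critical value z_{0.025} = 1.960.
Power = Φ(δ − 1.960) + Φ(−δ − 1.960) = Φ(1.451) + Φ(-5.371) = 0.9266 + 0.0000 = 0.9266.

Power ≈ 0.927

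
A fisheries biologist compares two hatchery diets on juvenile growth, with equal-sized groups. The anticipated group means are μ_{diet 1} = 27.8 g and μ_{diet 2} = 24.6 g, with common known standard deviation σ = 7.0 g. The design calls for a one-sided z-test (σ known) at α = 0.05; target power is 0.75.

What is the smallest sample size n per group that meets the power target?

Standardized effect: d = |μ_{diet 1} − μ_{diet 2}| / σ = |27.8 − 24.6| / 7.0 = 0.4571
For power 0.75 need Φ(δ − z_{0.05}) = 0.75, so δ = z_{0.05} + z_{0.25} = 1.645 + 0.674 = 2.319.
δ = d·√(n/2) ⇒ n = 2(δ/d)² = 2 × (2.319 / 0.4571)² = 51.48.
Round up to the next whole unit.

n = 52 per group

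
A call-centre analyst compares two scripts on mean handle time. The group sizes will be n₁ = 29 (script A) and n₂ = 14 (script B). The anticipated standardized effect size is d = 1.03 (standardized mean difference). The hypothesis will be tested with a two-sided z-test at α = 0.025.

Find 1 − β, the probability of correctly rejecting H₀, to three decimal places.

Power ≈ 0.822

Noncentrality parameter: λ = d / √(1/n₁ + 1/n₂) = 1.03 / √(1/29 + 1/14) = 3.1649
Two-sided α = 0.025 → critical value z_{0.0125} = 2.241.
Power = Φ(λ − 2.241) + Φ(−λ − 2.241) = Φ(0.924) + Φ(-5.406) = 0.8221 + 0.0000 = 0.8221.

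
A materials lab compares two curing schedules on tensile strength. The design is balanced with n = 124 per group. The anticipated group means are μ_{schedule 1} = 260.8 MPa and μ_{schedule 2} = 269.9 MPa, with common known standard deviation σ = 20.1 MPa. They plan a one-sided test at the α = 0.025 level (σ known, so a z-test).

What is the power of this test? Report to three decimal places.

Standardized effect: d = |μ_{schedule 1} − μ_{schedule 2}| / σ = |260.8 − 269.9| / 20.1 = 0.4527
Noncentrality parameter: δ = d·√(n/2) = 0.4527 × √(124/2) = 3.5648
Critical value for a one-sided test at α = 0.025: z_α = 1.960.
Power = P(Z > 1.960 − δ) = Φ(1.605) = 0.9457.

Power ≈ 0.946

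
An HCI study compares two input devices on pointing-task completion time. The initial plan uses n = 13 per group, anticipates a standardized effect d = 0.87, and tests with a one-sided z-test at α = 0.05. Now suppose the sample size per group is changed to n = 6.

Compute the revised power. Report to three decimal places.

Power ≈ 0.445

With n = 6 per group: δ = d·√(n/2) = 0.87 × √(6/2) = 1.5069. Critical value z_{0.05} = 1.645.
Revised power = P(Z > 1.645 − δ) = Φ(-0.138) = 0.4451.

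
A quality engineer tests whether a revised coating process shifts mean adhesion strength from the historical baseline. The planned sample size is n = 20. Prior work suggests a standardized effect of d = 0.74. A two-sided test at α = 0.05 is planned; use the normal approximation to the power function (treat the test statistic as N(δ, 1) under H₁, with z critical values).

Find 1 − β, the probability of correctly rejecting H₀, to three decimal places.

Power ≈ 0.911

Noncentrality parameter: δ = d·√n = 0.74 × √20 = 3.3094
Critical value for a two-sided test at α = 0.05: z_{α/2} = 1.960.
Power = Φ(δ − 1.960) + Φ(−δ − 1.960) = Φ(1.349) + Φ(-5.269) = 0.9114 + 0.0000 = 0.9114.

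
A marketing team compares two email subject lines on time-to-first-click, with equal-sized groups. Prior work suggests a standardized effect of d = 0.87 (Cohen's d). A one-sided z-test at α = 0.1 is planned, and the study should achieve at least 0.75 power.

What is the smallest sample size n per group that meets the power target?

n = 11 per group

Set Φ(δ − 1.282) = 0.75; then δ − 1.282 = Φ⁻¹(0.75) = 0.674, giving δ = 1.956.
δ = d·√(n/2) ⇒ n = 2(δ/d)² = 2 × (1.956 / 0.87)² = 10.11.
Rounding up, n = 11 per group.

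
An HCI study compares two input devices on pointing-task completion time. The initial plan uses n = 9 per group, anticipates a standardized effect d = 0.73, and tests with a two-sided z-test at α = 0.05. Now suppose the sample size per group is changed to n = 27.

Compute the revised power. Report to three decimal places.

Power ≈ 0.765

With n = 27 per group: δ = d·√(n/2) = 0.73 × √(27/2) = 2.6822. Critical value z_{0.025} = 1.960.
Revised power = Φ(δ − 1.960) + Φ(−δ − 1.960) = Φ(0.722) + Φ(-4.642) = 0.7649 + 0.0000 = 0.7649.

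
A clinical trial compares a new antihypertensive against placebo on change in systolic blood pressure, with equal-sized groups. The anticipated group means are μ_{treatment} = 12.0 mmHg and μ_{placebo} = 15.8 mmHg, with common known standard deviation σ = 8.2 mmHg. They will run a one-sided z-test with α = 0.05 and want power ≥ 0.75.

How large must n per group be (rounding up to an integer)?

n = 51 per group

Standardized effect: d = |μ_{treatment} − μ_{placebo}| / σ = |12.0 − 15.8| / 8.2 = 0.4634
For power 0.75 need Φ(δ − z_{0.05}) = 0.75, so δ = z_{0.05} + z_{0.25} = 1.645 + 0.674 = 2.319.
δ = d·√(n/2) ⇒ n = 2(δ/d)² = 2 × (2.319 / 0.4634)² = 50.10.
Rounding up, n = 51 per group.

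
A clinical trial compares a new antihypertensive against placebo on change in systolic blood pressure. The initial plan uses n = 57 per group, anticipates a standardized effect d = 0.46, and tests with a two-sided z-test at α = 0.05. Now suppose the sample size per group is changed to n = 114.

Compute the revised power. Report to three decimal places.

With n = 114 per group: δ = d·√(n/2) = 0.46 × √(114/2) = 3.4729. Critical value z_{0.025} = 1.960.
Revised power = Φ(δ − 1.960) + Φ(−δ − 1.960) = Φ(1.513) + Φ(-5.433) = 0.9349 + 0.0000 = 0.9349.

Power ≈ 0.935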